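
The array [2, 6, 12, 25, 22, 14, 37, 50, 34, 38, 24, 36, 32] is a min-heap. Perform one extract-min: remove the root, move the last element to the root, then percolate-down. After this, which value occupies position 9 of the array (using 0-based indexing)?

38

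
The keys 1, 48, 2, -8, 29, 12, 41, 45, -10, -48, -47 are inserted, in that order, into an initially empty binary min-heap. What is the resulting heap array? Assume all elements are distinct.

[-48, -47, 2, 1, -10, 12, 41, 48, 45, 29, -8]

Insert 1:
  append 1 at index 0 → [1] (no swap needed)
Insert 48:
  append 48 at index 1 → [1, 48] (no swap needed)
Insert 2:
  append 2 at index 2 → [1, 48, 2] (no swap needed)
Insert -8:
  append -8 at index 3 → [1, 48, 2, -8]
  -8 < parent 48 at index 1, swap → [1, -8, 2, 48]
  -8 < parent 1 at index 0, swap → [-8, 1, 2, 48]
Insert 29:
  append 29 at index 4 → [-8, 1, 2, 48, 29] (no swap needed)
Insert 12:
  append 12 at index 5 → [-8, 1, 2, 48, 29, 12] (no swap needed)
Insert 41:
  append 41 at index 6 → [-8, 1, 2, 48, 29, 12, 41] (no swap needed)
Insert 45:
  append 45 at index 7 → [-8, 1, 2, 48, 29, 12, 41, 45]
  45 < parent 48 at index 3, swap → [-8, 1, 2, 45, 29, 12, 41, 48]
Insert -10:
  append -10 at index 8 → [-8, 1, 2, 45, 29, 12, 41, 48, -10]
  -10 < parent 45 at index 3, swap → [-8, 1, 2, -10, 29, 12, 41, 48, 45]
  -10 < parent 1 at index 1, swap → [-8, -10, 2, 1, 29, 12, 41, 48, 45]
  -10 < parent -8 at index 0, swap → [-10, -8, 2, 1, 29, 12, 41, 48, 45]
Insert -48:
  append -48 at index 9 → [-10, -8, 2, 1, 29, 12, 41, 48, 45, -48]
  -48 < parent 29 at index 4, swap → [-10, -8, 2, 1, -48, 12, 41, 48, 45, 29]
  -48 < parent -8 at index 1, swap → [-10, -48, 2, 1, -8, 12, 41, 48, 45, 29]
  -48 < parent -10 at index 0, swap → [-48, -10, 2, 1, -8, 12, 41, 48, 45, 29]
Insert -47:
  append -47 at index 10 → [-48, -10, 2, 1, -8, 12, 41, 48, 45, 29, -47]
  -47 < parent -8 at index 4, swap → [-48, -10, 2, 1, -47, 12, 41, 48, 45, 29, -8]
  -47 < parent -10 at index 1, swap → [-48, -47, 2, 1, -10, 12, 41, 48, 45, 29, -8]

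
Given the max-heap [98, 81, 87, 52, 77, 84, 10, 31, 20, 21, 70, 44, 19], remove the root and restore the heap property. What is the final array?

remove root 98; move last element 19 to root → [19, 81, 87, 52, 77, 84, 10, 31, 20, 21, 70, 44]
19 vs larger child 87 at index 2, swap → [87, 81, 19, 52, 77, 84, 10, 31, 20, 21, 70, 44]
19 vs larger child 84 at index 5, swap → [87, 81, 84, 52, 77, 19, 10, 31, 20, 21, 70, 44]
19 vs only child 44 at index 11, swap → [87, 81, 84, 52, 77, 44, 10, 31, 20, 21, 70, 19]

[87, 81, 84, 52, 77, 44, 10, 31, 20, 21, 70, 19]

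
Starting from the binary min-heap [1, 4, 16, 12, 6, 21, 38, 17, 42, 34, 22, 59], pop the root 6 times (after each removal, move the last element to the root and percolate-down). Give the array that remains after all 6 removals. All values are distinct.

extract-min #1 returns 1:
  remove root 1; move last element 59 to root → [59, 4, 16, 12, 6, 21, 38, 17, 42, 34, 22]
  59 vs smaller child 4 at index 1, swap → [4, 59, 16, 12, 6, 21, 38, 17, 42, 34, 22]
  59 vs smaller child 6 at index 4, swap → [4, 6, 16, 12, 59, 21, 38, 17, 42, 34, 22]
  59 vs smaller child 22 at index 10, swap → [4, 6, 16, 12, 22, 21, 38, 17, 42, 34, 59]
extract-min #2 returns 4:
  remove root 4; move last element 59 to root → [59, 6, 16, 12, 22, 21, 38, 17, 42, 34]
  59 vs smaller child 6 at index 1, swap → [6, 59, 16, 12, 22, 21, 38, 17, 42, 34]
  59 vs smaller child 12 at index 3, swap → [6, 12, 16, 59, 22, 21, 38, 17, 42, 34]
  59 vs smaller child 17 at index 7, swap → [6, 12, 16, 17, 22, 21, 38, 59, 42, 34]
extract-min #3 returns 6:
  remove root 6; move last element 34 to root → [34, 12, 16, 17, 22, 21, 38, 59, 42]
  34 vs smaller child 12 at index 1, swap → [12, 34, 16, 17, 22, 21, 38, 59, 42]
  34 vs smaller child 17 at index 3, swap → [12, 17, 16, 34, 22, 21, 38, 59, 42]
extract-min #4 returns 12:
  remove root 12; move last element 42 to root → [42, 17, 16, 34, 22, 21, 38, 59]
  42 vs smaller child 16 at index 2, swap → [16, 17, 42, 34, 22, 21, 38, 59]
  42 vs smaller child 21 at index 5, swap → [16, 17, 21, 34, 22, 42, 38, 59]
extract-min #5 returns 16:
  remove root 16; move last element 59 to root → [59, 17, 21, 34, 22, 42, 38]
  59 vs smaller child 17 at index 1, swap → [17, 59, 21, 34, 22, 42, 38]
  59 vs smaller child 22 at index 4, swap → [17, 22, 21, 34, 59, 42, 38]
extract-min #6 returns 17:
  remove root 17; move last element 38 to root → [38, 22, 21, 34, 59, 42]
  38 vs smaller child 21 at index 2, swap → [21, 22, 38, 34, 59, 42]

[21, 22, 38, 34, 59, 42]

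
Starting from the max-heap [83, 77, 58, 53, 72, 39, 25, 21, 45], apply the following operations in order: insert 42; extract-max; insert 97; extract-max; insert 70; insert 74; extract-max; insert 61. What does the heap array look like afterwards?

[74, 72, 58, 53, 70, 39, 25, 21, 45, 42, 61]

insert 42:
  append 42 at index 9 → [83, 77, 58, 53, 72, 39, 25, 21, 45, 42] (no swap needed)
extract-max → returns 83:
  remove root 83; move last element 42 to root → [42, 77, 58, 53, 72, 39, 25, 21, 45]
  42 vs larger child 77 at index 1, swap → [77, 42, 58, 53, 72, 39, 25, 21, 45]
  42 vs larger child 72 at index 4, swap → [77, 72, 58, 53, 42, 39, 25, 21, 45]
insert 97:
  append 97 at index 9 → [77, 72, 58, 53, 42, 39, 25, 21, 45, 97]
  97 > parent 42 at index 4, swap → [77, 72, 58, 53, 97, 39, 25, 21, 45, 42]
  97 > parent 72 at index 1, swap → [77, 97, 58, 53, 72, 39, 25, 21, 45, 42]
  97 > parent 77 at index 0, swap → [97, 77, 58, 53, 72, 39, 25, 21, 45, 42]
extract-max → returns 97:
  remove root 97; move last element 42 to root → [42, 77, 58, 53, 72, 39, 25, 21, 45]
  42 vs larger child 77 at index 1, swap → [77, 42, 58, 53, 72, 39, 25, 21, 45]
  42 vs larger child 72 at index 4, swap → [77, 72, 58, 53, 42, 39, 25, 21, 45]
insert 70:
  append 70 at index 9 → [77, 72, 58, 53, 42, 39, 25, 21, 45, 70]
  70 > parent 42 at index 4, swap → [77, 72, 58, 53, 70, 39, 25, 21, 45, 42]
insert 74:
  append 74 at index 10 → [77, 72, 58, 53, 70, 39, 25, 21, 45, 42, 74]
  74 > parent 70 at index 4, swap → [77, 72, 58, 53, 74, 39, 25, 21, 45, 42, 70]
  74 > parent 72 at index 1, swap → [77, 74, 58, 53, 72, 39, 25, 21, 45, 42, 70]
extract-max → returns 77:
  remove root 77; move last element 70 to root → [70, 74, 58, 53, 72, 39, 25, 21, 45, 42]
  70 vs larger child 74 at index 1, swap → [74, 70, 58, 53, 72, 39, 25, 21, 45, 42]
  70 vs larger child 72 at index 4, swap → [74, 72, 58, 53, 70, 39, 25, 21, 45, 42]
insert 61:
  append 61 at index 10 → [74, 72, 58, 53, 70, 39, 25, 21, 45, 42, 61] (no swap needed)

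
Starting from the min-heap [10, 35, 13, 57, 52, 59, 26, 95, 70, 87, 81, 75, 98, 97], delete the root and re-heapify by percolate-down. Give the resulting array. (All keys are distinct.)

[13, 35, 26, 57, 52, 59, 97, 95, 70, 87, 81, 75, 98]

remove root 10; move last element 97 to root → [97, 35, 13, 57, 52, 59, 26, 95, 70, 87, 81, 75, 98]
97 vs smaller child 13 at index 2, swap → [13, 35, 97, 57, 52, 59, 26, 95, 70, 87, 81, 75, 98]
97 vs smaller child 26 at index 6, swap → [13, 35, 26, 57, 52, 59, 97, 95, 70, 87, 81, 75, 98]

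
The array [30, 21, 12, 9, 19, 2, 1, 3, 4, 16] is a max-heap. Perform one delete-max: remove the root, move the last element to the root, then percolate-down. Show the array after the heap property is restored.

remove root 30; move last element 16 to root → [16, 21, 12, 9, 19, 2, 1, 3, 4]
16 vs larger child 21 at index 1, swap → [21, 16, 12, 9, 19, 2, 1, 3, 4]
16 vs larger child 19 at index 4, swap → [21, 19, 12, 9, 16, 2, 1, 3, 4]

[21, 19, 12, 9, 16, 2, 1, 3, 4]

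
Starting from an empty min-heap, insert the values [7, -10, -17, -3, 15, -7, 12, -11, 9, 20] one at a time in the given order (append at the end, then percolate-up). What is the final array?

[-17, -11, -10, -3, 15, -7, 12, 7, 9, 20]

Insert 7:
  append 7 at index 0 → [7] (no swap needed)
Insert -10:
  append -10 at index 1 → [7, -10]
  -10 < parent 7 at index 0, swap → [-10, 7]
Insert -17:
  append -17 at index 2 → [-10, 7, -17]
  -17 < parent -10 at index 0, swap → [-17, 7, -10]
Insert -3:
  append -3 at index 3 → [-17, 7, -10, -3]
  -3 < parent 7 at index 1, swap → [-17, -3, -10, 7]
Insert 15:
  append 15 at index 4 → [-17, -3, -10, 7, 15] (no swap needed)
Insert -7:
  append -7 at index 5 → [-17, -3, -10, 7, 15, -7] (no swap needed)
Insert 12:
  append 12 at index 6 → [-17, -3, -10, 7, 15, -7, 12] (no swap needed)
Insert -11:
  append -11 at index 7 → [-17, -3, -10, 7, 15, -7, 12, -11]
  -11 < parent 7 at index 3, swap → [-17, -3, -10, -11, 15, -7, 12, 7]
  -11 < parent -3 at index 1, swap → [-17, -11, -10, -3, 15, -7, 12, 7]
Insert 9:
  append 9 at index 8 → [-17, -11, -10, -3, 15, -7, 12, 7, 9] (no swap needed)
Insert 20:
  append 20 at index 9 → [-17, -11, -10, -3, 15, -7, 12, 7, 9, 20] (no swap needed)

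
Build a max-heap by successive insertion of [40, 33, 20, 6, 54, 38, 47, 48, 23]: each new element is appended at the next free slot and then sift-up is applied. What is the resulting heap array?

Insert 40:
  append 40 at index 0 → [40] (no swap needed)
Insert 33:
  append 33 at index 1 → [40, 33] (no swap needed)
Insert 20:
  append 20 at index 2 → [40, 33, 20] (no swap needed)
Insert 6:
  append 6 at index 3 → [40, 33, 20, 6] (no swap needed)
Insert 54:
  append 54 at index 4 → [40, 33, 20, 6, 54]
  54 > parent 33 at index 1, swap → [40, 54, 20, 6, 33]
  54 > parent 40 at index 0, swap → [54, 40, 20, 6, 33]
Insert 38:
  append 38 at index 5 → [54, 40, 20, 6, 33, 38]
  38 > parent 20 at index 2, swap → [54, 40, 38, 6, 33, 20]
Insert 47:
  append 47 at index 6 → [54, 40, 38, 6, 33, 20, 47]
  47 > parent 38 at index 2, swap → [54, 40, 47, 6, 33, 20, 38]
Insert 48:
  append 48 at index 7 → [54, 40, 47, 6, 33, 20, 38, 48]
  48 > parent 6 at index 3, swap → [54, 40, 47, 48, 33, 20, 38, 6]
  48 > parent 40 at index 1, swap → [54, 48, 47, 40, 33, 20, 38, 6]
Insert 23:
  append 23 at index 8 → [54, 48, 47, 40, 33, 20, 38, 6, 23] (no swap needed)

[54, 48, 47, 40, 33, 20, 38, 6, 23]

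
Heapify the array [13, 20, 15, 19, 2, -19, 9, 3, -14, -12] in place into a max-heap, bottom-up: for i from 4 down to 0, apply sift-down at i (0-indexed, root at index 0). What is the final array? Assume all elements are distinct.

[20, 19, 15, 13, 2, -19, 9, 3, -14, -12]

sift down from index 4: already satisfies heap property
sift down from index 3: already satisfies heap property
sift down from index 2: already satisfies heap property
sift down from index 1: already satisfies heap property
sift down from index 0:
  13 vs larger child 20 at index 1, swap → [20, 13, 15, 19, 2, -19, 9, 3, -14, -12]
  13 vs larger child 19 at index 3, swap → [20, 19, 15, 13, 2, -19, 9, 3, -14, -12]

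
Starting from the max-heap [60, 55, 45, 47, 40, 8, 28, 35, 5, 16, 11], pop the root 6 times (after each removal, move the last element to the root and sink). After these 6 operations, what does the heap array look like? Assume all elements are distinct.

[28, 16, 8, 11, 5]

extract-max #1 returns 60:
  remove root 60; move last element 11 to root → [11, 55, 45, 47, 40, 8, 28, 35, 5, 16]
  11 vs larger child 55 at index 1, swap → [55, 11, 45, 47, 40, 8, 28, 35, 5, 16]
  11 vs larger child 47 at index 3, swap → [55, 47, 45, 11, 40, 8, 28, 35, 5, 16]
  11 vs larger child 35 at index 7, swap → [55, 47, 45, 35, 40, 8, 28, 11, 5, 16]
extract-max #2 returns 55:
  remove root 55; move last element 16 to root → [16, 47, 45, 35, 40, 8, 28, 11, 5]
  16 vs larger child 47 at index 1, swap → [47, 16, 45, 35, 40, 8, 28, 11, 5]
  16 vs larger child 40 at index 4, swap → [47, 40, 45, 35, 16, 8, 28, 11, 5]
extract-max #3 returns 47:
  remove root 47; move last element 5 to root → [5, 40, 45, 35, 16, 8, 28, 11]
  5 vs larger child 45 at index 2, swap → [45, 40, 5, 35, 16, 8, 28, 11]
  5 vs larger child 28 at index 6, swap → [45, 40, 28, 35, 16, 8, 5, 11]
extract-max #4 returns 45:
  remove root 45; move last element 11 to root → [11, 40, 28, 35, 16, 8, 5]
  11 vs larger child 40 at index 1, swap → [40, 11, 28, 35, 16, 8, 5]
  11 vs larger child 35 at index 3, swap → [40, 35, 28, 11, 16, 8, 5]
extract-max #5 returns 40:
  remove root 40; move last element 5 to root → [5, 35, 28, 11, 16, 8]
  5 vs larger child 35 at index 1, swap → [35, 5, 28, 11, 16, 8]
  5 vs larger child 16 at index 4, swap → [35, 16, 28, 11, 5, 8]
extract-max #6 returns 35:
  remove root 35; move last element 8 to root → [8, 16, 28, 11, 5]
  8 vs larger child 28 at index 2, swap → [28, 16, 8, 11, 5]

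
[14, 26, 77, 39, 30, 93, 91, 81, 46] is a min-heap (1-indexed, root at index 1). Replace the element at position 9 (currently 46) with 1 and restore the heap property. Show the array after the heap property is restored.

set index 9 from 46 to 1 → [14, 26, 77, 39, 30, 93, 91, 81, 1]
1 < parent 39 at index 4, swap → [14, 26, 77, 1, 30, 93, 91, 81, 39]
1 < parent 26 at index 2, swap → [14, 1, 77, 26, 30, 93, 91, 81, 39]
1 < parent 14 at index 1, swap → [1, 14, 77, 26, 30, 93, 91, 81, 39]

[1, 14, 77, 26, 30, 93, 91, 81, 39]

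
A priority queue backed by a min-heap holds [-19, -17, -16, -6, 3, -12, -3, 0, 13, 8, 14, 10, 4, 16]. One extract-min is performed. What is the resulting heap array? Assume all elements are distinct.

[-17, -6, -16, 0, 3, -12, -3, 16, 13, 8, 14, 10, 4]

remove root -19; move last element 16 to root → [16, -17, -16, -6, 3, -12, -3, 0, 13, 8, 14, 10, 4]
16 vs smaller child -17 at index 1, swap → [-17, 16, -16, -6, 3, -12, -3, 0, 13, 8, 14, 10, 4]
16 vs smaller child -6 at index 3, swap → [-17, -6, -16, 16, 3, -12, -3, 0, 13, 8, 14, 10, 4]
16 vs smaller child 0 at index 7, swap → [-17, -6, -16, 0, 3, -12, -3, 16, 13, 8, 14, 10, 4]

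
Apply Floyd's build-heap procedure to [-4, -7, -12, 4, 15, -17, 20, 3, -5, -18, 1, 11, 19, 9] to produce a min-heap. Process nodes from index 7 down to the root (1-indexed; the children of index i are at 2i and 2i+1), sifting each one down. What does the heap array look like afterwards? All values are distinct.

[-18, -7, -17, -5, -4, -12, 9, 3, 4, 15, 1, 11, 19, 20]

sift down from index 7:
  20 vs only child 9 at index 14, swap → [-4, -7, -12, 4, 15, -17, 9, 3, -5, -18, 1, 11, 19, 20]
sift down from index 6: already satisfies heap property
sift down from index 5:
  15 vs smaller child -18 at index 10, swap → [-4, -7, -12, 4, -18, -17, 9, 3, -5, 15, 1, 11, 19, 20]
sift down from index 4:
  4 vs smaller child -5 at index 9, swap → [-4, -7, -12, -5, -18, -17, 9, 3, 4, 15, 1, 11, 19, 20]
sift down from index 3:
  -12 vs smaller child -17 at index 6, swap → [-4, -7, -17, -5, -18, -12, 9, 3, 4, 15, 1, 11, 19, 20]
sift down from index 2:
  -7 vs smaller child -18 at index 5, swap → [-4, -18, -17, -5, -7, -12, 9, 3, 4, 15, 1, 11, 19, 20]
sift down from index 1:
  -4 vs smaller child -18 at index 2, swap → [-18, -4, -17, -5, -7, -12, 9, 3, 4, 15, 1, 11, 19, 20]
  -4 vs smaller child -7 at index 5, swap → [-18, -7, -17, -5, -4, -12, 9, 3, 4, 15, 1, 11, 19, 20]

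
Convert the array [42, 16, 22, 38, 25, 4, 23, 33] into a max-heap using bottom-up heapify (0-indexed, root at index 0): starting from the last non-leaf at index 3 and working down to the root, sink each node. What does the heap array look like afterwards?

[42, 38, 23, 33, 25, 4, 22, 16]

sift down from index 3: already satisfies heap property
sift down from index 2:
  22 vs larger child 23 at index 6, swap → [42, 16, 23, 38, 25, 4, 22, 33]
sift down from index 1:
  16 vs larger child 38 at index 3, swap → [42, 38, 23, 16, 25, 4, 22, 33]
  16 vs only child 33 at index 7, swap → [42, 38, 23, 33, 25, 4, 22, 16]
sift down from index 0: already satisfies heap property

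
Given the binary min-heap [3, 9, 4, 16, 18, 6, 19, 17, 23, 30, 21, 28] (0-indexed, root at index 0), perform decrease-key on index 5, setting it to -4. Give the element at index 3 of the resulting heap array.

16

set index 5 from 6 to -4 → [3, 9, 4, 16, 18, -4, 19, 17, 23, 30, 21, 28]
-4 < parent 4 at index 2, swap → [3, 9, -4, 16, 18, 4, 19, 17, 23, 30, 21, 28]
-4 < parent 3 at index 0, swap → [-4, 9, 3, 16, 18, 4, 19, 17, 23, 30, 21, 28]
resulting array: [-4, 9, 3, 16, 18, 4, 19, 17, 23, 30, 21, 28]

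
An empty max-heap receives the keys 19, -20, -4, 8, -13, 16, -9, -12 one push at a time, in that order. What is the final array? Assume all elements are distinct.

[19, 8, 16, -12, -13, -4, -9, -20]

Insert 19:
  append 19 at index 0 → [19] (no swap needed)
Insert -20:
  append -20 at index 1 → [19, -20] (no swap needed)
Insert -4:
  append -4 at index 2 → [19, -20, -4] (no swap needed)
Insert 8:
  append 8 at index 3 → [19, -20, -4, 8]
  8 > parent -20 at index 1, swap → [19, 8, -4, -20]
Insert -13:
  append -13 at index 4 → [19, 8, -4, -20, -13] (no swap needed)
Insert 16:
  append 16 at index 5 → [19, 8, -4, -20, -13, 16]
  16 > parent -4 at index 2, swap → [19, 8, 16, -20, -13, -4]
Insert -9:
  append -9 at index 6 → [19, 8, 16, -20, -13, -4, -9] (no swap needed)
Insert -12:
  append -12 at index 7 → [19, 8, 16, -20, -13, -4, -9, -12]
  -12 > parent -20 at index 3, swap → [19, 8, 16, -12, -13, -4, -9, -20]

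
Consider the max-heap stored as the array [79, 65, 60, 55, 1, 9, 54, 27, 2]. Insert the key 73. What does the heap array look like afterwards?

[79, 73, 60, 55, 65, 9, 54, 27, 2, 1]

append 73 at index 9 → [79, 65, 60, 55, 1, 9, 54, 27, 2, 73]
73 > parent 1 at index 4, swap → [79, 65, 60, 55, 73, 9, 54, 27, 2, 1]
73 > parent 65 at index 1, swap → [79, 73, 60, 55, 65, 9, 54, 27, 2, 1]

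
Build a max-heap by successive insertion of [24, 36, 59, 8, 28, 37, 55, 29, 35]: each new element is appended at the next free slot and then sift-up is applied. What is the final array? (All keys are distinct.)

Insert 24:
  append 24 at index 0 → [24] (no swap needed)
Insert 36:
  append 36 at index 1 → [24, 36]
  36 > parent 24 at index 0, swap → [36, 24]
Insert 59:
  append 59 at index 2 → [36, 24, 59]
  59 > parent 36 at index 0, swap → [59, 24, 36]
Insert 8:
  append 8 at index 3 → [59, 24, 36, 8] (no swap needed)
Insert 28:
  append 28 at index 4 → [59, 24, 36, 8, 28]
  28 > parent 24 at index 1, swap → [59, 28, 36, 8, 24]
Insert 37:
  append 37 at index 5 → [59, 28, 36, 8, 24, 37]
  37 > parent 36 at index 2, swap → [59, 28, 37, 8, 24, 36]
Insert 55:
  append 55 at index 6 → [59, 28, 37, 8, 24, 36, 55]
  55 > parent 37 at index 2, swap → [59, 28, 55, 8, 24, 36, 37]
Insert 29:
  append 29 at index 7 → [59, 28, 55, 8, 24, 36, 37, 29]
  29 > parent 8 at index 3, swap → [59, 28, 55, 29, 24, 36, 37, 8]
  29 > parent 28 at index 1, swap → [59, 29, 55, 28, 24, 36, 37, 8]
Insert 35:
  append 35 at index 8 → [59, 29, 55, 28, 24, 36, 37, 8, 35]
  35 > parent 28 at index 3, swap → [59, 29, 55, 35, 24, 36, 37, 8, 28]
  35 > parent 29 at index 1, swap → [59, 35, 55, 29, 24, 36, 37, 8, 28]

[59, 35, 55, 29, 24, 36, 37, 8, 28]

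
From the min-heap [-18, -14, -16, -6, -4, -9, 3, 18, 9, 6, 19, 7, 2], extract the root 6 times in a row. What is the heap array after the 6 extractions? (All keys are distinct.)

[2, 6, 3, 7, 9, 19, 18]

extract-min #1 returns -18:
  remove root -18; move last element 2 to root → [2, -14, -16, -6, -4, -9, 3, 18, 9, 6, 19, 7]
  2 vs smaller child -16 at index 2, swap → [-16, -14, 2, -6, -4, -9, 3, 18, 9, 6, 19, 7]
  2 vs smaller child -9 at index 5, swap → [-16, -14, -9, -6, -4, 2, 3, 18, 9, 6, 19, 7]
extract-min #2 returns -16:
  remove root -16; move last element 7 to root → [7, -14, -9, -6, -4, 2, 3, 18, 9, 6, 19]
  7 vs smaller child -14 at index 1, swap → [-14, 7, -9, -6, -4, 2, 3, 18, 9, 6, 19]
  7 vs smaller child -6 at index 3, swap → [-14, -6, -9, 7, -4, 2, 3, 18, 9, 6, 19]
extract-min #3 returns -14:
  remove root -14; move last element 19 to root → [19, -6, -9, 7, -4, 2, 3, 18, 9, 6]
  19 vs smaller child -9 at index 2, swap → [-9, -6, 19, 7, -4, 2, 3, 18, 9, 6]
  19 vs smaller child 2 at index 5, swap → [-9, -6, 2, 7, -4, 19, 3, 18, 9, 6]
extract-min #4 returns -9:
  remove root -9; move last element 6 to root → [6, -6, 2, 7, -4, 19, 3, 18, 9]
  6 vs smaller child -6 at index 1, swap → [-6, 6, 2, 7, -4, 19, 3, 18, 9]
  6 vs smaller child -4 at index 4, swap → [-6, -4, 2, 7, 6, 19, 3, 18, 9]
extract-min #5 returns -6:
  remove root -6; move last element 9 to root → [9, -4, 2, 7, 6, 19, 3, 18]
  9 vs smaller child -4 at index 1, swap → [-4, 9, 2, 7, 6, 19, 3, 18]
  9 vs smaller child 6 at index 4, swap → [-4, 6, 2, 7, 9, 19, 3, 18]
extract-min #6 returns -4:
  remove root -4; move last element 18 to root → [18, 6, 2, 7, 9, 19, 3]
  18 vs smaller child 2 at index 2, swap → [2, 6, 18, 7, 9, 19, 3]
  18 vs smaller child 3 at index 6, swap → [2, 6, 3, 7, 9, 19, 18]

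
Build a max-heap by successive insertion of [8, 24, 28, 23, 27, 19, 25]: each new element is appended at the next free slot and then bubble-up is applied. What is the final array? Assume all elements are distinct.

[28, 27, 25, 8, 23, 19, 24]

Insert 8:
  append 8 at index 0 → [8] (no swap needed)
Insert 24:
  append 24 at index 1 → [8, 24]
  24 > parent 8 at index 0, swap → [24, 8]
Insert 28:
  append 28 at index 2 → [24, 8, 28]
  28 > parent 24 at index 0, swap → [28, 8, 24]
Insert 23:
  append 23 at index 3 → [28, 8, 24, 23]
  23 > parent 8 at index 1, swap → [28, 23, 24, 8]
Insert 27:
  append 27 at index 4 → [28, 23, 24, 8, 27]
  27 > parent 23 at index 1, swap → [28, 27, 24, 8, 23]
Insert 19:
  append 19 at index 5 → [28, 27, 24, 8, 23, 19] (no swap needed)
Insert 25:
  append 25 at index 6 → [28, 27, 24, 8, 23, 19, 25]
  25 > parent 24 at index 2, swap → [28, 27, 25, 8, 23, 19, 24]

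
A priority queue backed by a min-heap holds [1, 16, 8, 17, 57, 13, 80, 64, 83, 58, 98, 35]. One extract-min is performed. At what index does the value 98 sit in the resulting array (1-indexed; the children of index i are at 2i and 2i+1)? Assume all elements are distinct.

11

remove root 1; move last element 35 to root → [35, 16, 8, 17, 57, 13, 80, 64, 83, 58, 98]
35 vs smaller child 8 at index 3, swap → [8, 16, 35, 17, 57, 13, 80, 64, 83, 58, 98]
35 vs smaller child 13 at index 6, swap → [8, 16, 13, 17, 57, 35, 80, 64, 83, 58, 98]
resulting array: [8, 16, 13, 17, 57, 35, 80, 64, 83, 58, 98]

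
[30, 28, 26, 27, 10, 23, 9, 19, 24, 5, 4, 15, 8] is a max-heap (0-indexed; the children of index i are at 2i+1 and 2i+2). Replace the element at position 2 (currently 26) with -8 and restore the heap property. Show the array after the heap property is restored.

[30, 28, 23, 27, 10, 15, 9, 19, 24, 5, 4, -8, 8]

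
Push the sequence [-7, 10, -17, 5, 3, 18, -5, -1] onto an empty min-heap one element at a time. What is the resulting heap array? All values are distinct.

Insert -7:
  append -7 at index 0 → [-7] (no swap needed)
Insert 10:
  append 10 at index 1 → [-7, 10] (no swap needed)
Insert -17:
  append -17 at index 2 → [-7, 10, -17]
  -17 < parent -7 at index 0, swap → [-17, 10, -7]
Insert 5:
  append 5 at index 3 → [-17, 10, -7, 5]
  5 < parent 10 at index 1, swap → [-17, 5, -7, 10]
Insert 3:
  append 3 at index 4 → [-17, 5, -7, 10, 3]
  3 < parent 5 at index 1, swap → [-17, 3, -7, 10, 5]
Insert 18:
  append 18 at index 5 → [-17, 3, -7, 10, 5, 18] (no swap needed)
Insert -5:
  append -5 at index 6 → [-17, 3, -7, 10, 5, 18, -5] (no swap needed)
Insert -1:
  append -1 at index 7 → [-17, 3, -7, 10, 5, 18, -5, -1]
  -1 < parent 10 at index 3, swap → [-17, 3, -7, -1, 5, 18, -5, 10]
  -1 < parent 3 at index 1, swap → [-17, -1, -7, 3, 5, 18, -5, 10]

[-17, -1, -7, 3, 5, 18, -5, 10]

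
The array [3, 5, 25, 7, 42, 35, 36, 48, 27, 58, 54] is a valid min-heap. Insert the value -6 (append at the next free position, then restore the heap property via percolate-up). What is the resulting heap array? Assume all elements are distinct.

append -6 at index 11 → [3, 5, 25, 7, 42, 35, 36, 48, 27, 58, 54, -6]
-6 < parent 35 at index 5, swap → [3, 5, 25, 7, 42, -6, 36, 48, 27, 58, 54, 35]
-6 < parent 25 at index 2, swap → [3, 5, -6, 7, 42, 25, 36, 48, 27, 58, 54, 35]
-6 < parent 3 at index 0, swap → [-6, 5, 3, 7, 42, 25, 36, 48, 27, 58, 54, 35]

[-6, 5, 3, 7, 42, 25, 36, 48, 27, 58, 54, 35]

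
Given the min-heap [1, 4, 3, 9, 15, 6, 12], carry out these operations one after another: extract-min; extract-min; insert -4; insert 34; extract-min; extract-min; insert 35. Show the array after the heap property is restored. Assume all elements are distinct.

[6, 9, 34, 12, 15, 35]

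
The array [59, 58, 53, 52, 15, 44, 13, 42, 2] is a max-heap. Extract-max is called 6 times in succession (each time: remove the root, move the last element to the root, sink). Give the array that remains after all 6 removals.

extract-max #1 returns 59:
  remove root 59; move last element 2 to root → [2, 58, 53, 52, 15, 44, 13, 42]
  2 vs larger child 58 at index 1, swap → [58, 2, 53, 52, 15, 44, 13, 42]
  2 vs larger child 52 at index 3, swap → [58, 52, 53, 2, 15, 44, 13, 42]
  2 vs only child 42 at index 7, swap → [58, 52, 53, 42, 15, 44, 13, 2]
extract-max #2 returns 58:
  remove root 58; move last element 2 to root → [2, 52, 53, 42, 15, 44, 13]
  2 vs larger child 53 at index 2, swap → [53, 52, 2, 42, 15, 44, 13]
  2 vs larger child 44 at index 5, swap → [53, 52, 44, 42, 15, 2, 13]
extract-max #3 returns 53:
  remove root 53; move last element 13 to root → [13, 52, 44, 42, 15, 2]
  13 vs larger child 52 at index 1, swap → [52, 13, 44, 42, 15, 2]
  13 vs larger child 42 at index 3, swap → [52, 42, 44, 13, 15, 2]
extract-max #4 returns 52:
  remove root 52; move last element 2 to root → [2, 42, 44, 13, 15]
  2 vs larger child 44 at index 2, swap → [44, 42, 2, 13, 15]
extract-max #5 returns 44:
  remove root 44; move last element 15 to root → [15, 42, 2, 13]
  15 vs larger child 42 at index 1, swap → [42, 15, 2, 13]
extract-max #6 returns 42:
  remove root 42; move last element 13 to root → [13, 15, 2]
  13 vs larger child 15 at index 1, swap → [15, 13, 2]

[15, 13, 2]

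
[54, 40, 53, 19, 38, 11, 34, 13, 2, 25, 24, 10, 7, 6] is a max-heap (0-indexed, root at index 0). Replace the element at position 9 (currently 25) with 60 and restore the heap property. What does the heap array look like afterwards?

[60, 54, 53, 19, 40, 11, 34, 13, 2, 38, 24, 10, 7, 6]

set index 9 from 25 to 60 → [54, 40, 53, 19, 38, 11, 34, 13, 2, 60, 24, 10, 7, 6]
60 > parent 38 at index 4, swap → [54, 40, 53, 19, 60, 11, 34, 13, 2, 38, 24, 10, 7, 6]
60 > parent 40 at index 1, swap → [54, 60, 53, 19, 40, 11, 34, 13, 2, 38, 24, 10, 7, 6]
60 > parent 54 at index 0, swap → [60, 54, 53, 19, 40, 11, 34, 13, 2, 38, 24, 10, 7, 6]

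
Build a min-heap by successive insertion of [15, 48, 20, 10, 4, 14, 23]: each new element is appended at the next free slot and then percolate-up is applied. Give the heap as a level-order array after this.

Insert 15:
  append 15 at index 0 → [15] (no swap needed)
Insert 48:
  append 48 at index 1 → [15, 48] (no swap needed)
Insert 20:
  append 20 at index 2 → [15, 48, 20] (no swap needed)
Insert 10:
  append 10 at index 3 → [15, 48, 20, 10]
  10 < parent 48 at index 1, swap → [15, 10, 20, 48]
  10 < parent 15 at index 0, swap → [10, 15, 20, 48]
Insert 4:
  append 4 at index 4 → [10, 15, 20, 48, 4]
  4 < parent 15 at index 1, swap → [10, 4, 20, 48, 15]
  4 < parent 10 at index 0, swap → [4, 10, 20, 48, 15]
Insert 14:
  append 14 at index 5 → [4, 10, 20, 48, 15, 14]
  14 < parent 20 at index 2, swap → [4, 10, 14, 48, 15, 20]
Insert 23:
  append 23 at index 6 → [4, 10, 14, 48, 15, 20, 23] (no swap needed)

[4, 10, 14, 48, 15, 20, 23]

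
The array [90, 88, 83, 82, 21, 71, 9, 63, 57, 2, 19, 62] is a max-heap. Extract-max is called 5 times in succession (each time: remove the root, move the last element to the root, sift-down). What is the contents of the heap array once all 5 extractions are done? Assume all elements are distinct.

[63, 62, 57, 2, 21, 19, 9]

extract-max #1 returns 90:
  remove root 90; move last element 62 to root → [62, 88, 83, 82, 21, 71, 9, 63, 57, 2, 19]
  62 vs larger child 88 at index 1, swap → [88, 62, 83, 82, 21, 71, 9, 63, 57, 2, 19]
  62 vs larger child 82 at index 3, swap → [88, 82, 83, 62, 21, 71, 9, 63, 57, 2, 19]
  62 vs larger child 63 at index 7, swap → [88, 82, 83, 63, 21, 71, 9, 62, 57, 2, 19]
extract-max #2 returns 88:
  remove root 88; move last element 19 to root → [19, 82, 83, 63, 21, 71, 9, 62, 57, 2]
  19 vs larger child 83 at index 2, swap → [83, 82, 19, 63, 21, 71, 9, 62, 57, 2]
  19 vs larger child 71 at index 5, swap → [83, 82, 71, 63, 21, 19, 9, 62, 57, 2]
extract-max #3 returns 83:
  remove root 83; move last element 2 to root → [2, 82, 71, 63, 21, 19, 9, 62, 57]
  2 vs larger child 82 at index 1, swap → [82, 2, 71, 63, 21, 19, 9, 62, 57]
  2 vs larger child 63 at index 3, swap → [82, 63, 71, 2, 21, 19, 9, 62, 57]
  2 vs larger child 62 at index 7, swap → [82, 63, 71, 62, 21, 19, 9, 2, 57]
extract-max #4 returns 82:
  remove root 82; move last element 57 to root → [57, 63, 71, 62, 21, 19, 9, 2]
  57 vs larger child 71 at index 2, swap → [71, 63, 57, 62, 21, 19, 9, 2]
extract-max #5 returns 71:
  remove root 71; move last element 2 to root → [2, 63, 57, 62, 21, 19, 9]
  2 vs larger child 63 at index 1, swap → [63, 2, 57, 62, 21, 19, 9]
  2 vs larger child 62 at index 3, swap → [63, 62, 57, 2, 21, 19, 9]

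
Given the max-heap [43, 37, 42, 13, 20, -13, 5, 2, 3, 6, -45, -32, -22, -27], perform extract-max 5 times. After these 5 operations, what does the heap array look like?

extract-max #1 returns 43:
  remove root 43; move last element -27 to root → [-27, 37, 42, 13, 20, -13, 5, 2, 3, 6, -45, -32, -22]
  -27 vs larger child 42 at index 2, swap → [42, 37, -27, 13, 20, -13, 5, 2, 3, 6, -45, -32, -22]
  -27 vs larger child 5 at index 6, swap → [42, 37, 5, 13, 20, -13, -27, 2, 3, 6, -45, -32, -22]
extract-max #2 returns 42:
  remove root 42; move last element -22 to root → [-22, 37, 5, 13, 20, -13, -27, 2, 3, 6, -45, -32]
  -22 vs larger child 37 at index 1, swap → [37, -22, 5, 13, 20, -13, -27, 2, 3, 6, -45, -32]
  -22 vs larger child 20 at index 4, swap → [37, 20, 5, 13, -22, -13, -27, 2, 3, 6, -45, -32]
  -22 vs larger child 6 at index 9, swap → [37, 20, 5, 13, 6, -13, -27, 2, 3, -22, -45, -32]
extract-max #3 returns 37:
  remove root 37; move last element -32 to root → [-32, 20, 5, 13, 6, -13, -27, 2, 3, -22, -45]
  -32 vs larger child 20 at index 1, swap → [20, -32, 5, 13, 6, -13, -27, 2, 3, -22, -45]
  -32 vs larger child 13 at index 3, swap → [20, 13, 5, -32, 6, -13, -27, 2, 3, -22, -45]
  -32 vs larger child 3 at index 8, swap → [20, 13, 5, 3, 6, -13, -27, 2, -32, -22, -45]
extract-max #4 returns 20:
  remove root 20; move last element -45 to root → [-45, 13, 5, 3, 6, -13, -27, 2, -32, -22]
  -45 vs larger child 13 at index 1, swap → [13, -45, 5, 3, 6, -13, -27, 2, -32, -22]
  -45 vs larger child 6 at index 4, swap → [13, 6, 5, 3, -45, -13, -27, 2, -32, -22]
  -45 vs only child -22 at index 9, swap → [13, 6, 5, 3, -22, -13, -27, 2, -32, -45]
extract-max #5 returns 13:
  remove root 13; move last element -45 to root → [-45, 6, 5, 3, -22, -13, -27, 2, -32]
  -45 vs larger child 6 at index 1, swap → [6, -45, 5, 3, -22, -13, -27, 2, -32]
  -45 vs larger child 3 at index 3, swap → [6, 3, 5, -45, -22, -13, -27, 2, -32]
  -45 vs larger child 2 at index 7, swap → [6, 3, 5, 2, -22, -13, -27, -45, -32]

[6, 3, 5, 2, -22, -13, -27, -45, -32]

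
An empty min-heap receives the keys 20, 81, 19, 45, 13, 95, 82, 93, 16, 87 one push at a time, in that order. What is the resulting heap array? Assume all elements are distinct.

Insert 20:
  append 20 at index 0 → [20] (no swap needed)
Insert 81:
  append 81 at index 1 → [20, 81] (no swap needed)
Insert 19:
  append 19 at index 2 → [20, 81, 19]
  19 < parent 20 at index 0, swap → [19, 81, 20]
Insert 45:
  append 45 at index 3 → [19, 81, 20, 45]
  45 < parent 81 at index 1, swap → [19, 45, 20, 81]
Insert 13:
  append 13 at index 4 → [19, 45, 20, 81, 13]
  13 < parent 45 at index 1, swap → [19, 13, 20, 81, 45]
  13 < parent 19 at index 0, swap → [13, 19, 20, 81, 45]
Insert 95:
  append 95 at index 5 → [13, 19, 20, 81, 45, 95] (no swap needed)
Insert 82:
  append 82 at index 6 → [13, 19, 20, 81, 45, 95, 82] (no swap needed)
Insert 93:
  append 93 at index 7 → [13, 19, 20, 81, 45, 95, 82, 93] (no swap needed)
Insert 16:
  append 16 at index 8 → [13, 19, 20, 81, 45, 95, 82, 93, 16]
  16 < parent 81 at index 3, swap → [13, 19, 20, 16, 45, 95, 82, 93, 81]
  16 < parent 19 at index 1, swap → [13, 16, 20, 19, 45, 95, 82, 93, 81]
Insert 87:
  append 87 at index 9 → [13, 16, 20, 19, 45, 95, 82, 93, 81, 87] (no swap needed)

[13, 16, 20, 19, 45, 95, 82, 93, 81, 87]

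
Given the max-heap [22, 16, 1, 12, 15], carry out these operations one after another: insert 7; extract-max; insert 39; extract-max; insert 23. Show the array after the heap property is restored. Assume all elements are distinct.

[23, 15, 16, 12, 1, 7]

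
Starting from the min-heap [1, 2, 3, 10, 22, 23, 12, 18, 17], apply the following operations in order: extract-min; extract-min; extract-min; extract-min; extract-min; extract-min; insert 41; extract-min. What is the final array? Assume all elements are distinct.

extract-min → returns 1:
  remove root 1; move last element 17 to root → [17, 2, 3, 10, 22, 23, 12, 18]
  17 vs smaller child 2 at index 1, swap → [2, 17, 3, 10, 22, 23, 12, 18]
  17 vs smaller child 10 at index 3, swap → [2, 10, 3, 17, 22, 23, 12, 18]
extract-min → returns 2:
  remove root 2; move last element 18 to root → [18, 10, 3, 17, 22, 23, 12]
  18 vs smaller child 3 at index 2, swap → [3, 10, 18, 17, 22, 23, 12]
  18 vs smaller child 12 at index 6, swap → [3, 10, 12, 17, 22, 23, 18]
extract-min → returns 3:
  remove root 3; move last element 18 to root → [18, 10, 12, 17, 22, 23]
  18 vs smaller child 10 at index 1, swap → [10, 18, 12, 17, 22, 23]
  18 vs smaller child 17 at index 3, swap → [10, 17, 12, 18, 22, 23]
extract-min → returns 10:
  remove root 10; move last element 23 to root → [23, 17, 12, 18, 22]
  23 vs smaller child 12 at index 2, swap → [12, 17, 23, 18, 22]
extract-min → returns 12:
  remove root 12; move last element 22 to root → [22, 17, 23, 18]
  22 vs smaller child 17 at index 1, swap → [17, 22, 23, 18]
  22 vs only child 18 at index 3, swap → [17, 18, 23, 22]
extract-min → returns 17:
  remove root 17; move last element 22 to root → [22, 18, 23]
  22 vs smaller child 18 at index 1, swap → [18, 22, 23]
insert 41:
  append 41 at index 3 → [18, 22, 23, 41] (no swap needed)
extract-min → returns 18:
  remove root 18; move last element 41 to root → [41, 22, 23]
  41 vs smaller child 22 at index 1, swap → [22, 41, 23]

[22, 41, 23]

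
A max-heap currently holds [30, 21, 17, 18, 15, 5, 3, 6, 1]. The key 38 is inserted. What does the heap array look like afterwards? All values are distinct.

[38, 30, 17, 18, 21, 5, 3, 6, 1, 15]

append 38 at index 9 → [30, 21, 17, 18, 15, 5, 3, 6, 1, 38]
38 > parent 15 at index 4, swap → [30, 21, 17, 18, 38, 5, 3, 6, 1, 15]
38 > parent 21 at index 1, swap → [30, 38, 17, 18, 21, 5, 3, 6, 1, 15]
38 > parent 30 at index 0, swap → [38, 30, 17, 18, 21, 5, 3, 6, 1, 15]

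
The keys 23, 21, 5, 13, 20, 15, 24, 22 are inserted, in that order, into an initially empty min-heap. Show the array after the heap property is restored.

[5, 13, 15, 22, 20, 21, 24, 23]

Insert 23:
  append 23 at index 0 → [23] (no swap needed)
Insert 21:
  append 21 at index 1 → [23, 21]
  21 < parent 23 at index 0, swap → [21, 23]
Insert 5:
  append 5 at index 2 → [21, 23, 5]
  5 < parent 21 at index 0, swap → [5, 23, 21]
Insert 13:
  append 13 at index 3 → [5, 23, 21, 13]
  13 < parent 23 at index 1, swap → [5, 13, 21, 23]
Insert 20:
  append 20 at index 4 → [5, 13, 21, 23, 20] (no swap needed)
Insert 15:
  append 15 at index 5 → [5, 13, 21, 23, 20, 15]
  15 < parent 21 at index 2, swap → [5, 13, 15, 23, 20, 21]
Insert 24:
  append 24 at index 6 → [5, 13, 15, 23, 20, 21, 24] (no swap needed)
Insert 22:
  append 22 at index 7 → [5, 13, 15, 23, 20, 21, 24, 22]
  22 < parent 23 at index 3, swap → [5, 13, 15, 22, 20, 21, 24, 23]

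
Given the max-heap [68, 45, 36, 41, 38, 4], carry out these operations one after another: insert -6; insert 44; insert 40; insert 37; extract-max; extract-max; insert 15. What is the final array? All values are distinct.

insert -6:
  append -6 at index 6 → [68, 45, 36, 41, 38, 4, -6] (no swap needed)
insert 44:
  append 44 at index 7 → [68, 45, 36, 41, 38, 4, -6, 44]
  44 > parent 41 at index 3, swap → [68, 45, 36, 44, 38, 4, -6, 41]
insert 40:
  append 40 at index 8 → [68, 45, 36, 44, 38, 4, -6, 41, 40] (no swap needed)
insert 37:
  append 37 at index 9 → [68, 45, 36, 44, 38, 4, -6, 41, 40, 37] (no swap needed)
extract-max → returns 68:
  remove root 68; move last element 37 to root → [37, 45, 36, 44, 38, 4, -6, 41, 40]
  37 vs larger child 45 at index 1, swap → [45, 37, 36, 44, 38, 4, -6, 41, 40]
  37 vs larger child 44 at index 3, swap → [45, 44, 36, 37, 38, 4, -6, 41, 40]
  37 vs larger child 41 at index 7, swap → [45, 44, 36, 41, 38, 4, -6, 37, 40]
extract-max → returns 45:
  remove root 45; move last element 40 to root → [40, 44, 36, 41, 38, 4, -6, 37]
  40 vs larger child 44 at index 1, swap → [44, 40, 36, 41, 38, 4, -6, 37]
  40 vs larger child 41 at index 3, swap → [44, 41, 36, 40, 38, 4, -6, 37]
insert 15:
  append 15 at index 8 → [44, 41, 36, 40, 38, 4, -6, 37, 15] (no swap needed)

[44, 41, 36, 40, 38, 4, -6, 37, 15]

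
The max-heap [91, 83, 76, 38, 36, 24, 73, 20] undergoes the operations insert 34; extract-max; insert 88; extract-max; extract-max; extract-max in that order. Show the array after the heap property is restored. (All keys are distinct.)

insert 34:
  append 34 at index 8 → [91, 83, 76, 38, 36, 24, 73, 20, 34] (no swap needed)
extract-max → returns 91:
  remove root 91; move last element 34 to root → [34, 83, 76, 38, 36, 24, 73, 20]
  34 vs larger child 83 at index 1, swap → [83, 34, 76, 38, 36, 24, 73, 20]
  34 vs larger child 38 at index 3, swap → [83, 38, 76, 34, 36, 24, 73, 20]
insert 88:
  append 88 at index 8 → [83, 38, 76, 34, 36, 24, 73, 20, 88]
  88 > parent 34 at index 3, swap → [83, 38, 76, 88, 36, 24, 73, 20, 34]
  88 > parent 38 at index 1, swap → [83, 88, 76, 38, 36, 24, 73, 20, 34]
  88 > parent 83 at index 0, swap → [88, 83, 76, 38, 36, 24, 73, 20, 34]
extract-max → returns 88:
  remove root 88; move last element 34 to root → [34, 83, 76, 38, 36, 24, 73, 20]
  34 vs larger child 83 at index 1, swap → [83, 34, 76, 38, 36, 24, 73, 20]
  34 vs larger child 38 at index 3, swap → [83, 38, 76, 34, 36, 24, 73, 20]
extract-max → returns 83:
  remove root 83; move last element 20 to root → [20, 38, 76, 34, 36, 24, 73]
  20 vs larger child 76 at index 2, swap → [76, 38, 20, 34, 36, 24, 73]
  20 vs larger child 73 at index 6, swap → [76, 38, 73, 34, 36, 24, 20]
extract-max → returns 76:
  remove root 76; move last element 20 to root → [20, 38, 73, 34, 36, 24]
  20 vs larger child 73 at index 2, swap → [73, 38, 20, 34, 36, 24]
  20 vs only child 24 at index 5, swap → [73, 38, 24, 34, 36, 20]

[73, 38, 24, 34, 36, 20]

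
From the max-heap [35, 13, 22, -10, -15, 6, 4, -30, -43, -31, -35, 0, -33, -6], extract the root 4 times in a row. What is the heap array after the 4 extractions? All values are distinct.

[4, -10, 0, -30, -15, -35, -6, -33, -43, -31]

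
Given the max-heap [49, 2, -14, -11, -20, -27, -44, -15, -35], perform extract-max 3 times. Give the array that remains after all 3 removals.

extract-max #1 returns 49:
  remove root 49; move last element -35 to root → [-35, 2, -14, -11, -20, -27, -44, -15]
  -35 vs larger child 2 at index 1, swap → [2, -35, -14, -11, -20, -27, -44, -15]
  -35 vs larger child -11 at index 3, swap → [2, -11, -14, -35, -20, -27, -44, -15]
  -35 vs only child -15 at index 7, swap → [2, -11, -14, -15, -20, -27, -44, -35]
extract-max #2 returns 2:
  remove root 2; move last element -35 to root → [-35, -11, -14, -15, -20, -27, -44]
  -35 vs larger child -11 at index 1, swap → [-11, -35, -14, -15, -20, -27, -44]
  -35 vs larger child -15 at index 3, swap → [-11, -15, -14, -35, -20, -27, -44]
extract-max #3 returns -11:
  remove root -11; move last element -44 to root → [-44, -15, -14, -35, -20, -27]
  -44 vs larger child -14 at index 2, swap → [-14, -15, -44, -35, -20, -27]
  -44 vs only child -27 at index 5, swap → [-14, -15, -27, -35, -20, -44]

[-14, -15, -27, -35, -20, -44]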